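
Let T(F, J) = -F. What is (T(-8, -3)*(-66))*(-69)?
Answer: 36432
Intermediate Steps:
(T(-8, -3)*(-66))*(-69) = (-1*(-8)*(-66))*(-69) = (8*(-66))*(-69) = -528*(-69) = 36432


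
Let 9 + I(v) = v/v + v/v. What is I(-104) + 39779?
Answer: 39772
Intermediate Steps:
I(v) = -7 (I(v) = -9 + (v/v + v/v) = -9 + (1 + 1) = -9 + 2 = -7)
I(-104) + 39779 = -7 + 39779 = 39772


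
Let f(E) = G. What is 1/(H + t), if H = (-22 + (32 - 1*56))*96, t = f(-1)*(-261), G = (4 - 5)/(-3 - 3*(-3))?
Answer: -2/8745 ≈ -0.00022870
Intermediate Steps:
G = -⅙ (G = -1/(-3 + 9) = -1/6 = -1*⅙ = -⅙ ≈ -0.16667)
f(E) = -⅙
t = 87/2 (t = -⅙*(-261) = 87/2 ≈ 43.500)
H = -4416 (H = (-22 + (32 - 56))*96 = (-22 - 24)*96 = -46*96 = -4416)
1/(H + t) = 1/(-4416 + 87/2) = 1/(-8745/2) = -2/8745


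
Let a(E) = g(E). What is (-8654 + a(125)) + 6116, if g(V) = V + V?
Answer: -2288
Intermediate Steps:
g(V) = 2*V
a(E) = 2*E
(-8654 + a(125)) + 6116 = (-8654 + 2*125) + 6116 = (-8654 + 250) + 6116 = -8404 + 6116 = -2288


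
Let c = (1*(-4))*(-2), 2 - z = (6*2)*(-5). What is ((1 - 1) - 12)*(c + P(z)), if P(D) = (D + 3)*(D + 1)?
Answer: -49236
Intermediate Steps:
z = 62 (z = 2 - 6*2*(-5) = 2 - 12*(-5) = 2 - 1*(-60) = 2 + 60 = 62)
c = 8 (c = -4*(-2) = 8)
P(D) = (1 + D)*(3 + D) (P(D) = (3 + D)*(1 + D) = (1 + D)*(3 + D))
((1 - 1) - 12)*(c + P(z)) = ((1 - 1) - 12)*(8 + (3 + 62**2 + 4*62)) = (0 - 12)*(8 + (3 + 3844 + 248)) = -12*(8 + 4095) = -12*4103 = -49236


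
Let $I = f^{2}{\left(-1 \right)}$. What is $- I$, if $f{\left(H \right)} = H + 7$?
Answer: $-36$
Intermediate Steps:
$f{\left(H \right)} = 7 + H$
$I = 36$ ($I = \left(7 - 1\right)^{2} = 6^{2} = 36$)
$- I = \left(-1\right) 36 = -36$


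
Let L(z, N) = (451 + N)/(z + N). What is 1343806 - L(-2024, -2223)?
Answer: 5707142310/4247 ≈ 1.3438e+6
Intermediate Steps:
L(z, N) = (451 + N)/(N + z)
1343806 - L(-2024, -2223) = 1343806 - (451 - 2223)/(-2223 - 2024) = 1343806 - (-1772)/(-4247) = 1343806 - (-1)*(-1772)/4247 = 1343806 - 1*1772/4247 = 1343806 - 1772/4247 = 5707142310/4247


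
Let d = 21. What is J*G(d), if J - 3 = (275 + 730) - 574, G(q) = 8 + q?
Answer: 12586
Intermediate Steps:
J = 434 (J = 3 + ((275 + 730) - 574) = 3 + (1005 - 574) = 3 + 431 = 434)
J*G(d) = 434*(8 + 21) = 434*29 = 12586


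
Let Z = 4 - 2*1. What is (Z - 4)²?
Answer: 4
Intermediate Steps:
Z = 2 (Z = 4 - 2 = 2)
(Z - 4)² = (2 - 4)² = (-2)² = 4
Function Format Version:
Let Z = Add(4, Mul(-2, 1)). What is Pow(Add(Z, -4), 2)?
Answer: 4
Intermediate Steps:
Z = 2 (Z = Add(4, -2) = 2)
Pow(Add(Z, -4), 2) = Pow(Add(2, -4), 2) = Pow(-2, 2) = 4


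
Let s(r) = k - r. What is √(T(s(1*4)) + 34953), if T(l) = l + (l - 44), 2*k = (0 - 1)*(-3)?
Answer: 2*√8726 ≈ 186.83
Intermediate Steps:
k = 3/2 (k = ((0 - 1)*(-3))/2 = (-1*(-3))/2 = (½)*3 = 3/2 ≈ 1.5000)
s(r) = 3/2 - r
T(l) = -44 + 2*l (T(l) = l + (-44 + l) = -44 + 2*l)
√(T(s(1*4)) + 34953) = √((-44 + 2*(3/2 - 4)) + 34953) = √((-44 + 2*(-5/2)) + 34953) = √((-44 - 5) + 34953) = √(-49 + 34953) = √34904 = 2*√8726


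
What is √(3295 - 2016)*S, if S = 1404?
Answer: 1404*√1279 ≈ 50211.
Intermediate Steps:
√(3295 - 2016)*S = √(3295 - 2016)*1404 = √1279*1404 = 1404*√1279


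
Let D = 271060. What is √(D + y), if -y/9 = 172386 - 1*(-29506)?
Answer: 4*I*√96623 ≈ 1243.4*I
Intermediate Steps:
y = -1817028 (y = -9*(172386 - 1*(-29506)) = -9*(172386 + 29506) = -9*201892 = -1817028)
√(D + y) = √(271060 - 1817028) = √(-1545968) = 4*I*√96623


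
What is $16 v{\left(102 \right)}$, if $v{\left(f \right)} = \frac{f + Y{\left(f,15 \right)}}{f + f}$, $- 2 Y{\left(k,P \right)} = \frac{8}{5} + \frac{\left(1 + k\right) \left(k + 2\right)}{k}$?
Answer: $\frac{49664}{13005} \approx 3.8188$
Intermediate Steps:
$Y{\left(k,P \right)} = - \frac{4}{5} - \frac{\left(1 + k\right) \left(2 + k\right)}{2 k}$ ($Y{\left(k,P \right)} = - \frac{\frac{8}{5} + \frac{\left(1 + k\right) \left(k + 2\right)}{k}}{2} = - \frac{8 \cdot \frac{1}{5} + \frac{\left(1 + k\right) \left(2 + k\right)}{k}}{2} = - \frac{\frac{8}{5} + \frac{\left(1 + k\right) \left(2 + k\right)}{k}}{2} = - \frac{4}{5} - \frac{\left(1 + k\right) \left(2 + k\right)}{2 k}$)
$v{\left(f \right)} = \frac{- \frac{23}{10} + \frac{f}{2} - \frac{1}{f}}{2 f}$ ($v{\left(f \right)} = \frac{f - \left(\frac{23}{10} + \frac{1}{f} + \frac{f}{2}\right)}{f + f} = \frac{- \frac{23}{10} + \frac{f}{2} - \frac{1}{f}}{2 f}$)
$16 v{\left(102 \right)} = 16 \frac{-10 - 102 \left(23 - 510\right)}{20 \cdot 10404} = 16 \cdot \frac{1}{20} \cdot \frac{1}{10404} \left(-10 - 102 \left(23 - 510\right)\right) = 16 \cdot \frac{1}{20} \cdot \frac{1}{10404} \left(-10 - 102 \left(-487\right)\right) = 16 \cdot \frac{1}{20} \cdot \frac{1}{10404} \left(-10 + 49674\right) = 16 \cdot \frac{1}{20} \cdot \frac{1}{10404} \cdot 49664 = 16 \cdot \frac{3104}{13005} = \frac{49664}{13005}$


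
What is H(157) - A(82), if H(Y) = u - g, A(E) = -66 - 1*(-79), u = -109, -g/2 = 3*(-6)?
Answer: -158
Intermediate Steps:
g = 36 (g = -6*(-6) = -2*(-18) = 36)
A(E) = 13 (A(E) = -66 + 79 = 13)
H(Y) = -145 (H(Y) = -109 - 1*36 = -109 - 36 = -145)
H(157) - A(82) = -145 - 1*13 = -145 - 13 = -158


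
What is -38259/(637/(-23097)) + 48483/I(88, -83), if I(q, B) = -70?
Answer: 679405329/490 ≈ 1.3865e+6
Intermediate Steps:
-38259/(637/(-23097)) + 48483/I(88, -83) = -38259/(637/(-23097)) + 48483/(-70) = -38259/(637*(-1/23097)) + 48483*(-1/70) = -38259/(-637/23097) - 48483/70 = -38259*(-23097/637) - 48483/70 = 67974471/49 - 48483/70 = 679405329/490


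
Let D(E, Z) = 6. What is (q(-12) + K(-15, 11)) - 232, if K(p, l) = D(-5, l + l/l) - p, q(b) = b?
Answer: -223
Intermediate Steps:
K(p, l) = 6 - p
(q(-12) + K(-15, 11)) - 232 = (-12 + (6 - 1*(-15))) - 232 = (-12 + (6 + 15)) - 232 = (-12 + 21) - 232 = 9 - 232 = -223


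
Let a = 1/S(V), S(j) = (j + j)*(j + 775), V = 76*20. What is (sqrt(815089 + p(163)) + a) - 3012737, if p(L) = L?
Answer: -21019263501599/6976800 + 2*sqrt(203813) ≈ -3.0118e+6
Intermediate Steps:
V = 1520
S(j) = 2*j*(775 + j) (S(j) = (2*j)*(775 + j) = 2*j*(775 + j))
a = 1/6976800 (a = 1/(2*1520*(775 + 1520)) = 1/(2*1520*2295) = 1/6976800 ≈ 1.4333e-7)
(sqrt(815089 + p(163)) + a) - 3012737 = (sqrt(815089 + 163) + 1/6976800) - 3012737 = (sqrt(815252) + 1/6976800) - 3012737 = (2*sqrt(203813) + 1/6976800) - 3012737 = (1/6976800 + 2*sqrt(203813)) - 3012737 = -21019263501599/6976800 + 2*sqrt(203813)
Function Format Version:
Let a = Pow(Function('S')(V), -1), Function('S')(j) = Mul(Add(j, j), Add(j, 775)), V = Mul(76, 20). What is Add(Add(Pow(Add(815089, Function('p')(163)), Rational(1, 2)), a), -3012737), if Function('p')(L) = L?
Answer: Add(Rational(-21019263501599, 6976800), Mul(2, Pow(203813, Rational(1, 2)))) ≈ -3.0118e+6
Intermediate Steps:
V = 1520
Function('S')(j) = Mul(2, j, Add(775, j)) (Function('S')(j) = Mul(Mul(2, j), Add(775, j)) = Mul(2, j, Add(775, j)))
a = Rational(1, 6976800) (a = Pow(Mul(2, 1520, Add(775, 1520)), -1) = Pow(Mul(2, 1520, 2295), -1) = Pow(6976800, -1) = Rational(1, 6976800) ≈ 1.4333e-7)
Add(Add(Pow(Add(815089, Function('p')(163)), Rational(1, 2)), a), -3012737) = Add(Add(Pow(Add(815089, 163), Rational(1, 2)), Rational(1, 6976800)), -3012737) = Add(Add(Pow(815252, Rational(1, 2)), Rational(1, 6976800)), -3012737) = Add(Add(Mul(2, Pow(203813, Rational(1, 2))), Rational(1, 6976800)), -3012737) = Add(Add(Rational(1, 6976800), Mul(2, Pow(203813, Rational(1, 2)))), -3012737) = Add(Rational(-21019263501599, 6976800), Mul(2, Pow(203813, Rational(1, 2))))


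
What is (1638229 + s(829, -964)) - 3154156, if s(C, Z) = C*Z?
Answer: -2315083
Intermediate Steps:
(1638229 + s(829, -964)) - 3154156 = (1638229 + 829*(-964)) - 3154156 = (1638229 - 799156) - 3154156 = 839073 - 3154156 = -2315083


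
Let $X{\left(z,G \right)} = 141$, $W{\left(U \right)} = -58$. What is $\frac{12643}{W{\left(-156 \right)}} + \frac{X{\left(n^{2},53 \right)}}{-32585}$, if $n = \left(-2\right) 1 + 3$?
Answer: $- \frac{411980333}{1889930} \approx -217.99$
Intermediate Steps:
$n = 1$ ($n = -2 + 3 = 1$)
$\frac{12643}{W{\left(-156 \right)}} + \frac{X{\left(n^{2},53 \right)}}{-32585} = \frac{12643}{-58} + \frac{141}{-32585} = 12643 \left(- \frac{1}{58}\right) + 141 \left(- \frac{1}{32585}\right) = - \frac{12643}{58} - \frac{141}{32585} = - \frac{411980333}{1889930}$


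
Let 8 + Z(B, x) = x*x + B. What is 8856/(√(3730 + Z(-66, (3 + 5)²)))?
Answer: 738*√1938/323 ≈ 100.58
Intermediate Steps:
Z(B, x) = -8 + B + x² (Z(B, x) = -8 + (x*x + B) = -8 + (x² + B) = -8 + (B + x²) = -8 + B + x²)
8856/(√(3730 + Z(-66, (3 + 5)²))) = 8856/(√(3730 + (-8 - 66 + ((3 + 5)²)²))) = 8856/(√(3730 + (-8 - 66 + (8²)²))) = 8856/(√(3730 + (-8 - 66 + 64²))) = 8856/(√(3730 + (-8 - 66 + 4096))) = 8856/(√(3730 + 4022)) = 8856/(√7752) = 8856/((2*√1938)) = 8856*(√1938/3876) = 738*√1938/323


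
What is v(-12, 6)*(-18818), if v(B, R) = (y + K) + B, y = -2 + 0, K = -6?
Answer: 376360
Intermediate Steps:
y = -2
v(B, R) = -8 + B (v(B, R) = (-2 - 6) + B = -8 + B)
v(-12, 6)*(-18818) = (-8 - 12)*(-18818) = -20*(-18818) = 376360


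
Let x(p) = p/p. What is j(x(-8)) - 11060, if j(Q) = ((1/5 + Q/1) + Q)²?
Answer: -276379/25 ≈ -11055.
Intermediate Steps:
x(p) = 1
j(Q) = (⅕ + 2*Q)² (j(Q) = ((1*(⅕) + Q*1) + Q)² = ((⅕ + Q) + Q)² = (⅕ + 2*Q)²)
j(x(-8)) - 11060 = (1 + 10*1)²/25 - 11060 = (1 + 10)²/25 - 11060 = (1/25)*11² - 11060 = (1/25)*121 - 11060 = 121/25 - 11060 = -276379/25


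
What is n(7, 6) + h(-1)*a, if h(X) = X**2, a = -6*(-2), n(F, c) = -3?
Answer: 9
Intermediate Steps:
a = 12
n(7, 6) + h(-1)*a = -3 + (-1)**2*12 = -3 + 1*12 = -3 + 12 = 9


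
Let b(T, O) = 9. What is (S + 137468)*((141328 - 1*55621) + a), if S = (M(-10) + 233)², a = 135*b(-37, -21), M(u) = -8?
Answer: 16349419746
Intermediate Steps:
a = 1215 (a = 135*9 = 1215)
S = 50625 (S = (-8 + 233)² = 225² = 50625)
(S + 137468)*((141328 - 1*55621) + a) = (50625 + 137468)*((141328 - 1*55621) + 1215) = 188093*((141328 - 55621) + 1215) = 188093*(85707 + 1215) = 188093*86922 = 16349419746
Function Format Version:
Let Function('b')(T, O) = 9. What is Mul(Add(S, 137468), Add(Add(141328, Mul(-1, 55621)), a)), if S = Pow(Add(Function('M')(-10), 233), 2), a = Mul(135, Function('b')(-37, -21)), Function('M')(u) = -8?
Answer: 16349419746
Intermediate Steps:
a = 1215 (a = Mul(135, 9) = 1215)
S = 50625 (S = Pow(Add(-8, 233), 2) = Pow(225, 2) = 50625)
Mul(Add(S, 137468), Add(Add(141328, Mul(-1, 55621)), a)) = Mul(Add(50625, 137468), Add(Add(141328, Mul(-1, 55621)), 1215)) = Mul(188093, Add(Add(141328, -55621), 1215)) = Mul(188093, Add(85707, 1215)) = Mul(188093, 86922) = 16349419746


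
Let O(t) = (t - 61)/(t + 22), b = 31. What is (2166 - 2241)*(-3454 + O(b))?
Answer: 13731900/53 ≈ 2.5909e+5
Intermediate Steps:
O(t) = (-61 + t)/(22 + t)
(2166 - 2241)*(-3454 + O(b)) = (2166 - 2241)*(-3454 + (-61 + 31)/(22 + 31)) = -75*(-3454 - 30/53) = -75*(-183092/53) = 13731900/53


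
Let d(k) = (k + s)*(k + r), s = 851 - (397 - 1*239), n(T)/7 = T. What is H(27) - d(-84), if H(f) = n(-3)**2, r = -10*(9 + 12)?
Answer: 179487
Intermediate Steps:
n(T) = 7*T
s = 693 (s = 851 - (397 - 239) = 851 - 1*158 = 851 - 158 = 693)
r = -210 (r = -10*21 = -210)
H(f) = 441 (H(f) = (7*(-3))**2 = (-21)**2 = 441)
d(k) = (-210 + k)*(693 + k) (d(k) = (k + 693)*(k - 210) = (693 + k)*(-210 + k) = (-210 + k)*(693 + k))
H(27) - d(-84) = 441 - (-145530 + (-84)**2 + 483*(-84)) = 441 - (-145530 + 7056 - 40572) = 441 - 1*(-179046) = 441 + 179046 = 179487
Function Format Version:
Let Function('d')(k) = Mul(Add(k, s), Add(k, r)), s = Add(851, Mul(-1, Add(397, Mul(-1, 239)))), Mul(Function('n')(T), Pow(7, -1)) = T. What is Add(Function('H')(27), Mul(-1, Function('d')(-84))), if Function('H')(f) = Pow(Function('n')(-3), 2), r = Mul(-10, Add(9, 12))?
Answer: 179487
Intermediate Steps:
Function('n')(T) = Mul(7, T)
s = 693 (s = Add(851, Mul(-1, Add(397, -239))) = Add(851, Mul(-1, 158)) = Add(851, -158) = 693)
r = -210 (r = Mul(-10, 21) = -210)
Function('H')(f) = 441 (Function('H')(f) = Pow(Mul(7, -3), 2) = Pow(-21, 2) = 441)
Function('d')(k) = Mul(Add(-210, k), Add(693, k)) (Function('d')(k) = Mul(Add(k, 693), Add(k, -210)) = Mul(Add(693, k), Add(-210, k)) = Mul(Add(-210, k), Add(693, k)))
Add(Function('H')(27), Mul(-1, Function('d')(-84))) = Add(441, Mul(-1, Add(-145530, Pow(-84, 2), Mul(483, -84)))) = Add(441, Mul(-1, Add(-145530, 7056, -40572))) = Add(441, Mul(-1, -179046)) = Add(441, 179046) = 179487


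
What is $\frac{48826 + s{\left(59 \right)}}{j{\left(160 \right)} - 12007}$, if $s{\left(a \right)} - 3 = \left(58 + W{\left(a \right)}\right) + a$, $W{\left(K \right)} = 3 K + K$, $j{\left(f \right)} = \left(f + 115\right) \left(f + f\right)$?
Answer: $\frac{16394}{25331} \approx 0.64719$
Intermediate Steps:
$j{\left(f \right)} = 2 f \left(115 + f\right)$ ($j{\left(f \right)} = \left(115 + f\right) 2 f = 2 f \left(115 + f\right)$)
$W{\left(K \right)} = 4 K$
$s{\left(a \right)} = 61 + 5 a$ ($s{\left(a \right)} = 3 + \left(\left(58 + 4 a\right) + a\right) = 3 + \left(58 + 5 a\right) = 61 + 5 a$)
$\frac{48826 + s{\left(59 \right)}}{j{\left(160 \right)} - 12007} = \frac{48826 + \left(61 + 5 \cdot 59\right)}{2 \cdot 160 \left(115 + 160\right) - 12007} = \frac{48826 + \left(61 + 295\right)}{2 \cdot 160 \cdot 275 - 12007} = \frac{48826 + 356}{88000 - 12007} = \frac{49182}{75993} = 49182 \cdot \frac{1}{75993} = \frac{16394}{25331}$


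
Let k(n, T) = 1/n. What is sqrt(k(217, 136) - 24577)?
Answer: 2*I*sqrt(289326534)/217 ≈ 156.77*I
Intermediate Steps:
sqrt(k(217, 136) - 24577) = sqrt(1/217 - 24577) = sqrt(-5333208/217) = 2*I*sqrt(289326534)/217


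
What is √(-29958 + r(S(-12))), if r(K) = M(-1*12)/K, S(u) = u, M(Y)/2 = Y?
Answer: 2*I*√7489 ≈ 173.08*I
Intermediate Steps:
M(Y) = 2*Y
r(K) = -24/K (r(K) = (2*(-1*12))/K = (2*(-12))/K = -24/K)
√(-29958 + r(S(-12))) = √(-29958 - 24/(-12)) = √(-29958 - 24*(-1/12)) = √(-29958 + 2) = √(-29956) = 2*I*√7489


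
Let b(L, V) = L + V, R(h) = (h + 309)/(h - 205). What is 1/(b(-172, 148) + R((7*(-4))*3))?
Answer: -289/7161 ≈ -0.040357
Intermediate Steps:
R(h) = (309 + h)/(-205 + h)
1/(b(-172, 148) + R((7*(-4))*3)) = 1/((-172 + 148) + (309 + (7*(-4))*3)/(-205 + (7*(-4))*3)) = 1/(-24 + (309 - 28*3)/(-205 - 28*3)) = 1/(-24 + (309 - 84)/(-205 - 84)) = 1/(-24 + 225/(-289)) = 1/(-24 - 1/289*225) = 1/(-24 - 225/289) = 1/(-7161/289) = -289/7161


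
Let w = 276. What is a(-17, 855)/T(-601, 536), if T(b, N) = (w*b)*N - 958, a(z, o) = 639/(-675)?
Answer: 71/6668287050 ≈ 1.0647e-8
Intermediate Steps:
a(z, o) = -71/75 (a(z, o) = 639*(-1/675) = -71/75)
T(b, N) = -958 + 276*N*b (T(b, N) = (276*b)*N - 958 = 276*N*b - 958 = -958 + 276*N*b)
a(-17, 855)/T(-601, 536) = -71/(75*(-958 + 276*536*(-601))) = -71/(75*(-958 - 88909536)) = -71/75/(-88910494) = -71/75*(-1/88910494) = 71/6668287050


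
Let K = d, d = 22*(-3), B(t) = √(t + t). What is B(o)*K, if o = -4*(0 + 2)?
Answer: -264*I ≈ -264.0*I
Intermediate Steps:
o = -8 (o = -4*2 = -8)
B(t) = √2*√t (B(t) = √(2*t) = √2*√t)
d = -66
K = -66
B(o)*K = (√2*√(-8))*(-66) = (√2*(2*I*√2))*(-66) = (4*I)*(-66) = -264*I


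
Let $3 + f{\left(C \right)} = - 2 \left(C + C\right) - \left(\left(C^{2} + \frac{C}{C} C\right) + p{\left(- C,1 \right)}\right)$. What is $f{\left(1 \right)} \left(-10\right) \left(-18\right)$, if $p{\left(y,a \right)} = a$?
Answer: $-1800$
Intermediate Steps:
$f{\left(C \right)} = -4 - C^{2} - 5 C$ ($f{\left(C \right)} = -3 - \left(1 + C^{2} + 2 \left(C + C\right) + \frac{C}{C} C\right) = -3 - \left(1 + C + C^{2} + 2 \cdot 2 C\right) = -3 - \left(1 + C^{2} + 5 C\right) = -4 - C^{2} - 5 C$)
$f{\left(1 \right)} \left(-10\right) \left(-18\right) = \left(-4 - 1^{2} - 5\right) \left(-10\right) \left(-18\right) = \left(-4 - 1 - 5\right) \left(-10\right) \left(-18\right) = \left(-10\right) \left(-10\right) \left(-18\right) = 100 \left(-18\right) = -1800$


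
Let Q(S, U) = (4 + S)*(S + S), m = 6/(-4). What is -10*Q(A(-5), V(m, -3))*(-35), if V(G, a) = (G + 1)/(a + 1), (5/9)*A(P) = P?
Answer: 31500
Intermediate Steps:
m = -3/2 (m = 6*(-1/4) = -3/2 ≈ -1.5000)
A(P) = 9*P/5
V(G, a) = (1 + G)/(1 + a)
Q(S, U) = 2*S*(4 + S) (Q(S, U) = (4 + S)*(2*S) = 2*S*(4 + S))
-10*Q(A(-5), V(m, -3))*(-35) = -20*(9/5)*(-5)*(4 + (9/5)*(-5))*(-35) = -20*(-9)*(4 - 9)*(-35) = -20*(-9)*(-5)*(-35) = -10*90*(-35) = -900*(-35) = 31500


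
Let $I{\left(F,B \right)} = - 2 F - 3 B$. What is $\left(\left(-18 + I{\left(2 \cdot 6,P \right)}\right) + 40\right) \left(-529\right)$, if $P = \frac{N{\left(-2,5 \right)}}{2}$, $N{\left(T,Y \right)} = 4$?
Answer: $4232$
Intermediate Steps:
$P = 2$ ($P = \frac{4}{2} = 4 \cdot \frac{1}{2} = 2$)
$I{\left(F,B \right)} = - 3 B - 2 F$
$\left(\left(-18 + I{\left(2 \cdot 6,P \right)}\right) + 40\right) \left(-529\right) = \left(\left(-18 - \left(6 + 2 \cdot 2 \cdot 6\right)\right) + 40\right) \left(-529\right) = \left(\left(-18 - 30\right) + 40\right) \left(-529\right) = \left(-48 + 40\right) \left(-529\right) = \left(-8\right) \left(-529\right) = 4232$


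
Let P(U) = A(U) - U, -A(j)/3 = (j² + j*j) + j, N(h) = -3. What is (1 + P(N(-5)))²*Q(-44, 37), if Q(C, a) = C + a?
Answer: -11767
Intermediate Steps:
A(j) = -6*j² - 3*j (A(j) = -3*((j² + j*j) + j) = -3*((j² + j²) + j) = -3*(2*j² + j) = -3*(j + 2*j²) = -6*j² - 3*j)
P(U) = -U - 3*U*(1 + 2*U) (P(U) = -3*U*(1 + 2*U) - U = -U - 3*U*(1 + 2*U))
(1 + P(N(-5)))²*Q(-44, 37) = (1 + 2*(-3)*(-2 - 3*(-3)))²*(-44 + 37) = (1 + 2*(-3)*(-2 + 9))²*(-7) = (1 + 2*(-3)*7)²*(-7) = (1 - 42)²*(-7) = (-41)²*(-7) = 1681*(-7) = -11767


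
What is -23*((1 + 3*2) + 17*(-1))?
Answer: 230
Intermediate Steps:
-23*((1 + 3*2) + 17*(-1)) = -23*((1 + 6) - 17) = -23*(7 - 17) = -23*(-10) = 230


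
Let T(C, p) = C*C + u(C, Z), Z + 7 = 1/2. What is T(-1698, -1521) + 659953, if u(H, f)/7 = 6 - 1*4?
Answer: 3543171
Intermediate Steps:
Z = -13/2 (Z = -7 + 1/2 = -7 + ½ = -13/2 ≈ -6.5000)
u(H, f) = 14 (u(H, f) = 7*(6 - 1*4) = 7*(6 - 4) = 7*2 = 14)
T(C, p) = 14 + C² (T(C, p) = C*C + 14 = C² + 14 = 14 + C²)
T(-1698, -1521) + 659953 = (14 + (-1698)²) + 659953 = (14 + 2883204) + 659953 = 2883218 + 659953 = 3543171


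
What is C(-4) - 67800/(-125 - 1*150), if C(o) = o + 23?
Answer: 2921/11 ≈ 265.55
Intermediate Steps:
C(o) = 23 + o
C(-4) - 67800/(-125 - 1*150) = (23 - 4) - 67800/(-125 - 1*150) = 19 - 67800/(-125 - 150) = 19 - 67800/(-275) = 19 - 67800*(-1)/275 = 19 - 452*(-6/11) = 19 + 2712/11 = 2921/11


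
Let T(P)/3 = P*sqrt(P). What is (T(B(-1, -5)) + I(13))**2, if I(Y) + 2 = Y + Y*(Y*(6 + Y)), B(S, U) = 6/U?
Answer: 1297658556/125 - 115992*I*sqrt(30)/25 ≈ 1.0381e+7 - 25413.0*I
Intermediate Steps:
T(P) = 3*P**(3/2) (T(P) = 3*(P*sqrt(P)) = 3*P**(3/2))
I(Y) = -2 + Y + Y**2*(6 + Y) (I(Y) = -2 + (Y + Y*(Y*(6 + Y))) = -2 + (Y + Y**2*(6 + Y)) = -2 + Y + Y**2*(6 + Y))
(T(B(-1, -5)) + I(13))**2 = (3*(6/(-5))**(3/2) + (-2 + 13 + 13**3 + 6*13**2))**2 = (3*(6*(-1/5))**(3/2) + (-2 + 13 + 2197 + 6*169))**2 = (3*(-6/5)**(3/2) + (-2 + 13 + 2197 + 1014))**2 = (3*(-6*I*sqrt(30)/25) + 3222)**2 = (-18*I*sqrt(30)/25 + 3222)**2 = (3222 - 18*I*sqrt(30)/25)**2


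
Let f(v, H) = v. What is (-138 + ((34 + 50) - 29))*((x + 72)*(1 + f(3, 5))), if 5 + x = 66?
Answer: -44156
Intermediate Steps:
x = 61 (x = -5 + 66 = 61)
(-138 + ((34 + 50) - 29))*((x + 72)*(1 + f(3, 5))) = (-138 + ((34 + 50) - 29))*((61 + 72)*(1 + 3)) = (-138 + (84 - 29))*(133*4) = (-138 + 55)*532 = -83*532 = -44156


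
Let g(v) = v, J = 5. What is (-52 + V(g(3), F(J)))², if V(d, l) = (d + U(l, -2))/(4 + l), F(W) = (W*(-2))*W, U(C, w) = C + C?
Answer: 5267025/2116 ≈ 2489.1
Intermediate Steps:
U(C, w) = 2*C
F(W) = -2*W² (F(W) = (-2*W)*W = -2*W²)
V(d, l) = (d + 2*l)/(4 + l)
(-52 + V(g(3), F(J)))² = (-52 + (3 + 2*(-2*5²))/(4 - 2*5²))² = (-52 + (3 + 2*(-2*25))/(4 - 2*25))² = (-52 + (3 + 2*(-50))/(4 - 50))² = (-52 + (3 - 100)/(-46))² = (-52 - 1/46*(-97))² = (-52 + 97/46)² = (-2295/46)² = 5267025/2116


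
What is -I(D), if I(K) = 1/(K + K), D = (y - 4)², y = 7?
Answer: -1/18 ≈ -0.055556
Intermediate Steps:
D = 9 (D = (7 - 4)² = 3² = 9)
I(K) = 1/(2*K)
-I(D) = -1/(2*9) = -1*1/18 = -1/18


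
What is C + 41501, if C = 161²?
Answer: 67422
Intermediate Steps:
C = 25921
C + 41501 = 25921 + 41501 = 67422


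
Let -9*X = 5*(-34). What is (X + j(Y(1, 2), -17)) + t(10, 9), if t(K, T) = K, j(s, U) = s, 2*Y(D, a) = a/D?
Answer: 269/9 ≈ 29.889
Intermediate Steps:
Y(D, a) = a/(2*D) (Y(D, a) = (a/D)/2 = a/(2*D))
X = 170/9 (X = -5*(-34)/9 = -⅑*(-170) = 170/9 ≈ 18.889)
(X + j(Y(1, 2), -17)) + t(10, 9) = (170/9 + (½)*2/1) + 10 = (170/9 + (½)*2*1) + 10 = (170/9 + 1) + 10 = 179/9 + 10 = 269/9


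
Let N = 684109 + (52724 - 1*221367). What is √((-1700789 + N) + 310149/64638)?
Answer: 5*I*√616175814/114 ≈ 1088.7*I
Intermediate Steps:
N = 515466 (N = 684109 + (52724 - 221367) = 684109 - 168643 = 515466)
√((-1700789 + N) + 310149/64638) = √((-1700789 + 515466) + 310149/64638) = √(-1185323 + 310149*(1/64638)) = √(-1185323 + 547/114) = √(-135126275/114) = 5*I*√616175814/114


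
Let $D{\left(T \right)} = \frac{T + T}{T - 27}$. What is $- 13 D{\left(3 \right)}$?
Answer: $\frac{13}{4} \approx 3.25$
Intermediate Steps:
$D{\left(T \right)} = \frac{2 T}{-27 + T}$
$- 13 D{\left(3 \right)} = - 13 \cdot 2 \cdot 3 \frac{1}{-27 + 3} = - 13 \cdot 2 \cdot 3 \frac{1}{-24} = - 13 \cdot 2 \cdot 3 \left(- \frac{1}{24}\right) = \left(-13\right) \left(- \frac{1}{4}\right) = \frac{13}{4}$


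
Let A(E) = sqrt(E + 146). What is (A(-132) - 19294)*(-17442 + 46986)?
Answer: -570021936 + 29544*sqrt(14) ≈ -5.6991e+8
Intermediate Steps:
A(E) = sqrt(146 + E)
(A(-132) - 19294)*(-17442 + 46986) = (sqrt(146 - 132) - 19294)*(-17442 + 46986) = (sqrt(14) - 19294)*29544 = (-19294 + sqrt(14))*29544 = -570021936 + 29544*sqrt(14)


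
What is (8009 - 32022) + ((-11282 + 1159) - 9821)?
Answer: -43957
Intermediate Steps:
(8009 - 32022) + ((-11282 + 1159) - 9821) = -24013 + (-10123 - 9821) = -24013 - 19944 = -43957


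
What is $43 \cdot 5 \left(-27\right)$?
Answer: $-5805$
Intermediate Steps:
$43 \cdot 5 \left(-27\right) = 215 \left(-27\right) = -5805$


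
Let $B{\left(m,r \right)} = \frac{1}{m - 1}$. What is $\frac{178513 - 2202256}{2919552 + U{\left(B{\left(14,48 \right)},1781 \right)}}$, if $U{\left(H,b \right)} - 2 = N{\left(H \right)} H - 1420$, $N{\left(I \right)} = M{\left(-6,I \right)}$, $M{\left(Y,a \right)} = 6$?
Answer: $- \frac{26308659}{37935748} \approx -0.69351$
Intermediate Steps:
$N{\left(I \right)} = 6$
$B{\left(m,r \right)} = \frac{1}{-1 + m}$
$U{\left(H,b \right)} = -1418 + 6 H$ ($U{\left(H,b \right)} = 2 + \left(6 H - 1420\right) = 2 + \left(-1420 + 6 H\right) = -1418 + 6 H$)
$\frac{178513 - 2202256}{2919552 + U{\left(B{\left(14,48 \right)},1781 \right)}} = \frac{178513 - 2202256}{2919552 - \left(1418 - \frac{6}{-1 + 14}\right)} = - \frac{2023743}{2919552 - \left(1418 - \frac{6}{13}\right)} = - \frac{2023743}{2919552 + \left(-1418 + 6 \cdot \frac{1}{13}\right)} = - \frac{2023743}{2919552 + \left(-1418 + \frac{6}{13}\right)} = - \frac{2023743}{2919552 - \frac{18428}{13}} = - \frac{2023743}{\frac{37935748}{13}} = \left(-2023743\right) \frac{13}{37935748} = - \frac{26308659}{37935748}$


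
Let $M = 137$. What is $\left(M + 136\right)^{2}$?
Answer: $74529$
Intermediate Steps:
$\left(M + 136\right)^{2} = \left(137 + 136\right)^{2} = 273^{2} = 74529$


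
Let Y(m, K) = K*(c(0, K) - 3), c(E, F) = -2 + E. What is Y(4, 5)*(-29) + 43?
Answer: 768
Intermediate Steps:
Y(m, K) = -5*K (Y(m, K) = K*((-2 + 0) - 3) = K*(-2 - 3) = K*(-5) = -5*K)
Y(4, 5)*(-29) + 43 = -5*5*(-29) + 43 = -25*(-29) + 43 = 725 + 43 = 768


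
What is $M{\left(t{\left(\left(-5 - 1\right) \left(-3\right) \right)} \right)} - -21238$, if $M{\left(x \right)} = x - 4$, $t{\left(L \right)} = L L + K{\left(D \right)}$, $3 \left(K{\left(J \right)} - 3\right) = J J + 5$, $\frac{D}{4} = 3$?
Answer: $\frac{64832}{3} \approx 21611.0$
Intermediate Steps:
$D = 12$ ($D = 4 \cdot 3 = 12$)
$K{\left(J \right)} = \frac{14}{3} + \frac{J^{2}}{3}$ ($K{\left(J \right)} = 3 + \frac{J J + 5}{3} = 3 + \frac{J^{2} + 5}{3} = 3 + \frac{5 + J^{2}}{3} = 3 + \left(\frac{5}{3} + \frac{J^{2}}{3}\right) = \frac{14}{3} + \frac{J^{2}}{3}$)
$t{\left(L \right)} = \frac{158}{3} + L^{2}$ ($t{\left(L \right)} = L L + \left(\frac{14}{3} + \frac{12^{2}}{3}\right) = L^{2} + \left(\frac{14}{3} + \frac{1}{3} \cdot 144\right) = L^{2} + \left(\frac{14}{3} + 48\right) = L^{2} + \frac{158}{3} = \frac{158}{3} + L^{2}$)
$M{\left(x \right)} = -4 + x$
$M{\left(t{\left(\left(-5 - 1\right) \left(-3\right) \right)} \right)} - -21238 = \left(-4 + \left(\frac{158}{3} + \left(\left(-5 - 1\right) \left(-3\right)\right)^{2}\right)\right) - -21238 = \left(-4 + \left(\frac{158}{3} + \left(\left(-6\right) \left(-3\right)\right)^{2}\right)\right) + 21238 = \left(-4 + \left(\frac{158}{3} + 18^{2}\right)\right) + 21238 = \left(-4 + \left(\frac{158}{3} + 324\right)\right) + 21238 = \left(-4 + \frac{1130}{3}\right) + 21238 = \frac{1118}{3} + 21238 = \frac{64832}{3}$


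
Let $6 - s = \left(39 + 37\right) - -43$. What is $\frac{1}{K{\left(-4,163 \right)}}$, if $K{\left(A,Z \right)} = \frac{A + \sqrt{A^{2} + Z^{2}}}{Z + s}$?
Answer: $\frac{200}{26569} + \frac{50 \sqrt{26585}}{26569} \approx 0.31437$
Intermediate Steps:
$s = -113$ ($s = 6 - \left(\left(39 + 37\right) - -43\right) = 6 - \left(76 + 43\right) = 6 - 119 = -113$)
$K{\left(A,Z \right)} = \frac{A + \sqrt{A^{2} + Z^{2}}}{-113 + Z}$ ($K{\left(A,Z \right)} = \frac{A + \sqrt{A^{2} + Z^{2}}}{Z - 113} = \frac{A + \sqrt{A^{2} + Z^{2}}}{-113 + Z}$)
$\frac{1}{K{\left(-4,163 \right)}} = \frac{1}{\frac{1}{-113 + 163} \left(-4 + \sqrt{\left(-4\right)^{2} + 163^{2}}\right)} = \frac{1}{\frac{1}{50} \left(-4 + \sqrt{16 + 26569}\right)} = \frac{1}{\frac{1}{50} \left(-4 + \sqrt{26585}\right)} = \frac{1}{- \frac{2}{25} + \frac{\sqrt{26585}}{50}}$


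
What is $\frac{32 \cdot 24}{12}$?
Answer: $64$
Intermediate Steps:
$\frac{32 \cdot 24}{12} = 768 \cdot \frac{1}{12} = 64$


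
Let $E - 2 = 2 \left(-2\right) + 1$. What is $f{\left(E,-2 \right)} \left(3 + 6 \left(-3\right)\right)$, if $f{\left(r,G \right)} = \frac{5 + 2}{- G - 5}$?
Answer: $35$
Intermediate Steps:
$E = -1$ ($E = 2 + \left(2 \left(-2\right) + 1\right) = 2 + \left(-4 + 1\right) = 2 - 3 = -1$)
$f{\left(r,G \right)} = \frac{7}{-5 - G}$
$f{\left(E,-2 \right)} \left(3 + 6 \left(-3\right)\right) = - \frac{7}{5 - 2} \left(3 + 6 \left(-3\right)\right) = - \frac{7}{3} \left(3 - 18\right) = \left(-7\right) \frac{1}{3} \left(-15\right) = \left(- \frac{7}{3}\right) \left(-15\right) = 35$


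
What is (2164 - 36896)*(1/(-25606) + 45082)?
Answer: -20046784053906/12803 ≈ -1.5658e+9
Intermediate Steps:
(2164 - 36896)*(1/(-25606) + 45082) = -34732*(-1/25606 + 45082) = -34732*1154369691/25606 = -20046784053906/12803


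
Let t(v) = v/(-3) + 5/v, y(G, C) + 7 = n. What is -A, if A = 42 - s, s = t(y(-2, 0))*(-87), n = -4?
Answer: -3536/11 ≈ -321.45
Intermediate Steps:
y(G, C) = -11 (y(G, C) = -7 - 4 = -11)
t(v) = 5/v - v/3 (t(v) = v*(-⅓) + 5/v = -v/3 + 5/v = 5/v - v/3)
s = -3074/11 (s = (5/(-11) - ⅓*(-11))*(-87) = (5*(-1/11) + 11/3)*(-87) = (-5/11 + 11/3)*(-87) = (106/33)*(-87) = -3074/11 ≈ -279.45)
A = 3536/11 (A = 42 - 1*(-3074/11) = 42 + 3074/11 = 3536/11 ≈ 321.45)
-A = -1*3536/11 = -3536/11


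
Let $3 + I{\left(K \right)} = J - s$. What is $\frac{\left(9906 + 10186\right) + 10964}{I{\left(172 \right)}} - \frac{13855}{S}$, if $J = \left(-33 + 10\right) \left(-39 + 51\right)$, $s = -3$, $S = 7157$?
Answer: $- \frac{1108293}{9683} \approx -114.46$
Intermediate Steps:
$J = -276$ ($J = \left(-23\right) 12 = -276$)
$I{\left(K \right)} = -276$ ($I{\left(K \right)} = -3 - 273 = -276$)
$\frac{\left(9906 + 10186\right) + 10964}{I{\left(172 \right)}} - \frac{13855}{S} = \frac{\left(9906 + 10186\right) + 10964}{-276} - \frac{13855}{7157} = \left(20092 + 10964\right) \left(- \frac{1}{276}\right) - \frac{815}{421} = 31056 \left(- \frac{1}{276}\right) - \frac{815}{421} = - \frac{2588}{23} - \frac{815}{421} = - \frac{1108293}{9683}$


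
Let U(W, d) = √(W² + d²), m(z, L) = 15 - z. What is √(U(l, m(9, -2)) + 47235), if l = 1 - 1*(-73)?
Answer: √(47235 + 2*√1378) ≈ 217.51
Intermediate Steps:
l = 74 (l = 1 + 73 = 74)
√(U(l, m(9, -2)) + 47235) = √(√(74² + (15 - 1*9)²) + 47235) = √(√(5476 + (15 - 9)²) + 47235) = √(√(5476 + 6²) + 47235) = √(√(5476 + 36) + 47235) = √(√5512 + 47235) = √(2*√1378 + 47235) = √(47235 + 2*√1378)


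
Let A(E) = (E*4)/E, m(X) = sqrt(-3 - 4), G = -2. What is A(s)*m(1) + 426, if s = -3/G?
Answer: 426 + 4*I*sqrt(7) ≈ 426.0 + 10.583*I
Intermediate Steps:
m(X) = I*sqrt(7) (m(X) = sqrt(-7) = I*sqrt(7))
s = 3/2 (s = -3/(-2) = -3*(-1/2) = 3/2 ≈ 1.5000)
A(E) = 4 (A(E) = (4*E)/E = 4)
A(s)*m(1) + 426 = 4*(I*sqrt(7)) + 426 = 4*I*sqrt(7) + 426 = 426 + 4*I*sqrt(7)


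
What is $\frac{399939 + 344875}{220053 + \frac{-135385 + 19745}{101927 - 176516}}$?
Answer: $\frac{55554931446}{16413648857} \approx 3.3847$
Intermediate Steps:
$\frac{399939 + 344875}{220053 + \frac{-135385 + 19745}{101927 - 176516}} = \frac{744814}{220053 - \frac{115640}{-74589}} = \frac{744814}{220053 - - \frac{115640}{74589}} = \frac{744814}{220053 + \frac{115640}{74589}} = \frac{744814}{\frac{16413648857}{74589}} = 744814 \cdot \frac{74589}{16413648857} = \frac{55554931446}{16413648857}$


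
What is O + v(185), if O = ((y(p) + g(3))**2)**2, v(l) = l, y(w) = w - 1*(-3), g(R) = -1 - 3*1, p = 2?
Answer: 186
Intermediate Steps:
g(R) = -4 (g(R) = -1 - 3 = -4)
y(w) = 3 + w (y(w) = w + 3 = 3 + w)
O = 1 (O = (((3 + 2) - 4)**2)**2 = ((5 - 4)**2)**2 = (1**2)**2 = 1**2 = 1)
O + v(185) = 1 + 185 = 186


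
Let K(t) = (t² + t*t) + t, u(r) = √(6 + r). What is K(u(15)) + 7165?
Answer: 7207 + √21 ≈ 7211.6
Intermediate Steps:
K(t) = t + 2*t² (K(t) = (t² + t²) + t = 2*t² + t = t + 2*t²)
K(u(15)) + 7165 = √(6 + 15)*(1 + 2*√(6 + 15)) + 7165 = √21*(1 + 2*√21) + 7165 = 7165 + √21*(1 + 2*√21)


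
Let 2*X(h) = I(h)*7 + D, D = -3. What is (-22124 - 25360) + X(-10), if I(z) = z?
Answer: -95041/2 ≈ -47521.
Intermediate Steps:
X(h) = -3/2 + 7*h/2 (X(h) = (h*7 - 3)/2 = (7*h - 3)/2 = (-3 + 7*h)/2 = -3/2 + 7*h/2)
(-22124 - 25360) + X(-10) = (-22124 - 25360) + (-3/2 + (7/2)*(-10)) = -47484 + (-3/2 - 35) = -47484 - 73/2 = -95041/2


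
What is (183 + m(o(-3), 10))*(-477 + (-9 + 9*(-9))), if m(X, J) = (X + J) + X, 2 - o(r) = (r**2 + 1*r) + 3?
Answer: -101493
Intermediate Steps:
o(r) = -1 - r - r**2 (o(r) = 2 - ((r**2 + 1*r) + 3) = 2 - ((r**2 + r) + 3) = 2 - ((r + r**2) + 3) = 2 - (3 + r + r**2) = 2 + (-3 - r - r**2) = -1 - r - r**2)
m(X, J) = J + 2*X (m(X, J) = (J + X) + X = J + 2*X)
(183 + m(o(-3), 10))*(-477 + (-9 + 9*(-9))) = (183 + (10 + 2*(-1 - 1*(-3) - 1*(-3)**2)))*(-477 + (-9 + 9*(-9))) = (183 + (10 + 2*(-1 + 3 - 1*9)))*(-477 + (-9 - 81)) = (183 + (10 + 2*(-1 + 3 - 9)))*(-477 - 90) = (183 + (10 + 2*(-7)))*(-567) = (183 + (10 - 14))*(-567) = (183 - 4)*(-567) = 179*(-567) = -101493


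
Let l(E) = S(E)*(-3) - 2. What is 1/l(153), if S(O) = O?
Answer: -1/461 ≈ -0.0021692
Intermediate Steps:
l(E) = -2 - 3*E (l(E) = E*(-3) - 2 = -3*E - 2 = -2 - 3*E)
1/l(153) = 1/(-2 - 3*153) = 1/(-2 - 459) = 1/(-461) = -1/461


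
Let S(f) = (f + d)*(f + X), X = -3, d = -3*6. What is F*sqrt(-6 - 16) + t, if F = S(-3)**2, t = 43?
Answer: 43 + 15876*I*sqrt(22) ≈ 43.0 + 74465.0*I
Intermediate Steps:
d = -18
S(f) = (-18 + f)*(-3 + f) (S(f) = (f - 18)*(f - 3) = (-18 + f)*(-3 + f))
F = 15876 (F = (54 + (-3)**2 - 21*(-3))**2 = (54 + 9 + 63)**2 = 126**2 = 15876)
F*sqrt(-6 - 16) + t = 15876*sqrt(-6 - 16) + 43 = 15876*sqrt(-22) + 43 = 15876*(I*sqrt(22)) + 43 = 15876*I*sqrt(22) + 43 = 43 + 15876*I*sqrt(22)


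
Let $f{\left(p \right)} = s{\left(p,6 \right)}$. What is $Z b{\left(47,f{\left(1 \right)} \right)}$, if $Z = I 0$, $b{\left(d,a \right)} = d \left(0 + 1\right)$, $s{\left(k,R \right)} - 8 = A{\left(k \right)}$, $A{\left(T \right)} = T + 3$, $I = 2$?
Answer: $0$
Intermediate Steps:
$A{\left(T \right)} = 3 + T$
$s{\left(k,R \right)} = 11 + k$ ($s{\left(k,R \right)} = 8 + \left(3 + k\right) = 11 + k$)
$f{\left(p \right)} = 11 + p$
$b{\left(d,a \right)} = d$ ($b{\left(d,a \right)} = d 1 = d$)
$Z = 0$ ($Z = 2 \cdot 0 = 0$)
$Z b{\left(47,f{\left(1 \right)} \right)} = 0 \cdot 47 = 0$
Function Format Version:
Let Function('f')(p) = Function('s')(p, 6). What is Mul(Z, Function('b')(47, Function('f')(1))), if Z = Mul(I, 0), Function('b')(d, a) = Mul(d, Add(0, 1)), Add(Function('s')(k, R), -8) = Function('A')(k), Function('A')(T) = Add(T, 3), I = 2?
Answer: 0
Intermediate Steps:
Function('A')(T) = Add(3, T)
Function('s')(k, R) = Add(11, k) (Function('s')(k, R) = Add(8, Add(3, k)) = Add(11, k))
Function('f')(p) = Add(11, p)
Function('b')(d, a) = d (Function('b')(d, a) = Mul(d, 1) = d)
Z = 0 (Z = Mul(2, 0) = 0)
Mul(Z, Function('b')(47, Function('f')(1))) = Mul(0, 47) = 0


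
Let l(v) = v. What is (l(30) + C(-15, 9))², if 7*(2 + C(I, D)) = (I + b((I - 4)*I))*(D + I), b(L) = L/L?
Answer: 1600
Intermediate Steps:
b(L) = 1
C(I, D) = -2 + (1 + I)*(D + I)/7 (C(I, D) = -2 + ((I + 1)*(D + I))/7 = -2 + ((1 + I)*(D + I))/7 = -2 + (1 + I)*(D + I)/7)
(l(30) + C(-15, 9))² = (30 + (-2 + (⅐)*9 + (⅐)*(-15) + (⅐)*(-15)² + (⅐)*9*(-15)))² = (30 + (-2 + 9/7 - 15/7 + (⅐)*225 - 135/7))² = (30 + (-2 + 9/7 - 15/7 + 225/7 - 135/7))² = (30 + 10)² = 40² = 1600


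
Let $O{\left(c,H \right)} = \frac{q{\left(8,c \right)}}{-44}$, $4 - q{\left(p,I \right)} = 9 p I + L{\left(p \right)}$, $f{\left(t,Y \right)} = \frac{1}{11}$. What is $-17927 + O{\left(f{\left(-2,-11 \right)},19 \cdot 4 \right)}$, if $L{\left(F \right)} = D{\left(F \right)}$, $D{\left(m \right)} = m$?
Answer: $- \frac{2169138}{121} \approx -17927.0$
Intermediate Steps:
$f{\left(t,Y \right)} = \frac{1}{11}$
$L{\left(F \right)} = F$
$q{\left(p,I \right)} = 4 - p - 9 I p$ ($q{\left(p,I \right)} = 4 - \left(9 p I + p\right) = 4 - \left(9 I p + p\right) = 4 - \left(p + 9 I p\right) = 4 - p - 9 I p$)
$O{\left(c,H \right)} = \frac{1}{11} + \frac{18 c}{11}$ ($O{\left(c,H \right)} = \frac{4 - 8 - 9 c 8}{-44} = \left(4 - 8 - 72 c\right) \left(- \frac{1}{44}\right) = \left(-4 - 72 c\right) \left(- \frac{1}{44}\right) = \frac{1}{11} + \frac{18 c}{11}$)
$-17927 + O{\left(f{\left(-2,-11 \right)},19 \cdot 4 \right)} = -17927 + \left(\frac{1}{11} + \frac{18}{11} \cdot \frac{1}{11}\right) = -17927 + \left(\frac{1}{11} + \frac{18}{121}\right) = -17927 + \frac{29}{121} = - \frac{2169138}{121}$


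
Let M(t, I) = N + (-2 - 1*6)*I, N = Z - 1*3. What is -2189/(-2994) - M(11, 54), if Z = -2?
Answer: 1310567/2994 ≈ 437.73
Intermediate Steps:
N = -5 (N = -2 - 1*3 = -2 - 3 = -5)
M(t, I) = -5 - 8*I (M(t, I) = -5 + (-2 - 1*6)*I = -5 + (-2 - 6)*I = -5 - 8*I)
-2189/(-2994) - M(11, 54) = -2189/(-2994) - (-5 - 8*54) = -2189*(-1/2994) - (-5 - 432) = 2189/2994 - 1*(-437) = 2189/2994 + 437 = 1310567/2994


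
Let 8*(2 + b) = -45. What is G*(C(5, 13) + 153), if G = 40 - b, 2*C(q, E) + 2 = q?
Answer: 117729/16 ≈ 7358.1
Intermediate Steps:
b = -61/8 (b = -2 + (⅛)*(-45) = -2 - 45/8 = -61/8 ≈ -7.6250)
C(q, E) = -1 + q/2
G = 381/8 (G = 40 - 1*(-61/8) = 40 + 61/8 = 381/8 ≈ 47.625)
G*(C(5, 13) + 153) = 381*((-1 + (½)*5) + 153)/8 = 381*((-1 + 5/2) + 153)/8 = 381*(3/2 + 153)/8 = (381/8)*(309/2) = 117729/16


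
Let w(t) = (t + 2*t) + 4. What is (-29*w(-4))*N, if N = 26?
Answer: 6032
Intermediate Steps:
w(t) = 4 + 3*t (w(t) = 3*t + 4 = 4 + 3*t)
(-29*w(-4))*N = -29*(4 + 3*(-4))*26 = -29*(4 - 12)*26 = -29*(-8)*26 = 232*26 = 6032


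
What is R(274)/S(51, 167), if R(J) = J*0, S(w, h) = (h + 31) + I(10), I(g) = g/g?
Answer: 0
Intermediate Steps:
I(g) = 1
S(w, h) = 32 + h (S(w, h) = (h + 31) + 1 = (31 + h) + 1 = 32 + h)
R(J) = 0
R(274)/S(51, 167) = 0/(32 + 167) = 0/199 = 0*(1/199) = 0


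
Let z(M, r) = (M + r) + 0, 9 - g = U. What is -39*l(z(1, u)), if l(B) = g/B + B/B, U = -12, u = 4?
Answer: -1014/5 ≈ -202.80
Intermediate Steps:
g = 21 (g = 9 - 1*(-12) = 9 + 12 = 21)
z(M, r) = M + r
l(B) = 1 + 21/B (l(B) = 21/B + B/B = 21/B + 1 = 1 + 21/B)
-39*l(z(1, u)) = -39*(21 + (1 + 4))/(1 + 4) = -39*(21 + 5)/5 = -39*26/5 = -1014/5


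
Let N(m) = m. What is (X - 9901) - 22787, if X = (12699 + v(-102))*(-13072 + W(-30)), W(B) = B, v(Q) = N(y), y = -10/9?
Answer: -1497603854/9 ≈ -1.6640e+8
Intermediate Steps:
y = -10/9 (y = -10*⅑ = -10/9 ≈ -1.1111)
v(Q) = -10/9
X = -1497309662/9 (X = (12699 - 10/9)*(-13072 - 30) = (114281/9)*(-13102) = -1497309662/9 ≈ -1.6637e+8)
(X - 9901) - 22787 = (-1497309662/9 - 9901) - 22787 = -1497398771/9 - 22787 = -1497603854/9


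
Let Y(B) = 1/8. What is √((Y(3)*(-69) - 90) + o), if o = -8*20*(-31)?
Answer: √77782/4 ≈ 69.724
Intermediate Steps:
Y(B) = ⅛
o = 4960 (o = -160*(-31) = 4960)
√((Y(3)*(-69) - 90) + o) = √(((⅛)*(-69) - 90) + 4960) = √((-69/8 - 90) + 4960) = √(-789/8 + 4960) = √(38891/8) = √77782/4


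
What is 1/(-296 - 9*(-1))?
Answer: -1/287 ≈ -0.0034843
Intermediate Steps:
1/(-296 - 9*(-1)) = 1/(-296 + 9) = 1/(-287) = -1/287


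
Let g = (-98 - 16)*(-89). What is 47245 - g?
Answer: 37099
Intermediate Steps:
g = 10146 (g = -114*(-89) = 10146)
47245 - g = 47245 - 1*10146 = 47245 - 10146 = 37099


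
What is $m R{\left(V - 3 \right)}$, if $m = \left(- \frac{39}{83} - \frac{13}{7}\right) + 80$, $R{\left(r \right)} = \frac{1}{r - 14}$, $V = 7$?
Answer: $- \frac{22564}{2905} \approx -7.7673$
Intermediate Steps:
$R{\left(r \right)} = \frac{1}{-14 + r}$
$m = \frac{45128}{581}$ ($m = \left(\left(-39\right) \frac{1}{83} - \frac{13}{7}\right) + 80 = \left(- \frac{39}{83} - \frac{13}{7}\right) + 80 = - \frac{1352}{581} + 80 = \frac{45128}{581} \approx 77.673$)
$m R{\left(V - 3 \right)} = \frac{45128}{581 \left(-14 + \left(7 - 3\right)\right)} = \frac{45128}{581 \left(-14 + 4\right)} = \frac{45128}{581 \left(-10\right)} = \frac{45128}{581} \left(- \frac{1}{10}\right) = - \frac{22564}{2905}$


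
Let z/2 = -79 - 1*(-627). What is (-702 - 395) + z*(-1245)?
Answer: -1365617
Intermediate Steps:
z = 1096 (z = 2*(-79 - 1*(-627)) = 2*(-79 + 627) = 2*548 = 1096)
(-702 - 395) + z*(-1245) = (-702 - 395) + 1096*(-1245) = -1097 - 1364520 = -1365617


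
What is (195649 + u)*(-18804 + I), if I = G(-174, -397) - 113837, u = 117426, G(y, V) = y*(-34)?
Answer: -39674429375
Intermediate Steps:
G(y, V) = -34*y
I = -107921 (I = -34*(-174) - 113837 = 5916 - 113837 = -107921)
(195649 + u)*(-18804 + I) = (195649 + 117426)*(-18804 - 107921) = 313075*(-126725) = -39674429375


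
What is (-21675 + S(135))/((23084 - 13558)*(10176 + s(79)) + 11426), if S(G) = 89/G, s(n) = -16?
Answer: -1463018/6533702055 ≈ -0.00022392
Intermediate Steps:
(-21675 + S(135))/((23084 - 13558)*(10176 + s(79)) + 11426) = (-21675 + 89/135)/((23084 - 13558)*(10176 - 16) + 11426) = (-21675 + 89*(1/135))/(9526*10160 + 11426) = (-21675 + 89/135)/(96784160 + 11426) = -2926036/135/96795586 = -2926036/135*1/96795586 = -1463018/6533702055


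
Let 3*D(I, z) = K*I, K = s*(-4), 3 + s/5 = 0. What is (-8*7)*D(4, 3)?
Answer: -4480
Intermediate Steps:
s = -15 (s = -15 + 5*0 = -15 + 0 = -15)
K = 60 (K = -15*(-4) = 60)
D(I, z) = 20*I (D(I, z) = (60*I)/3 = 20*I)
(-8*7)*D(4, 3) = (-8*7)*(20*4) = -56*80 = -4480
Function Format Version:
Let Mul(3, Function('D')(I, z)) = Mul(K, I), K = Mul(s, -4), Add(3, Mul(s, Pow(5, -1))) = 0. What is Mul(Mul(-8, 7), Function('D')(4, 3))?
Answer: -4480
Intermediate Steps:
s = -15 (s = Add(-15, Mul(5, 0)) = Add(-15, 0) = -15)
K = 60 (K = Mul(-15, -4) = 60)
Function('D')(I, z) = Mul(20, I) (Function('D')(I, z) = Mul(Rational(1, 3), Mul(60, I)) = Mul(20, I))
Mul(Mul(-8, 7), Function('D')(4, 3)) = Mul(Mul(-8, 7), Mul(20, 4)) = Mul(-56, 80) = -4480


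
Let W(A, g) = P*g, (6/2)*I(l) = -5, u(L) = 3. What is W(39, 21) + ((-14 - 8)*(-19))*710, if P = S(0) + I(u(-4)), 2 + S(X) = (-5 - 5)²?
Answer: 298803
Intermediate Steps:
I(l) = -5/3 (I(l) = (⅓)*(-5) = -5/3)
S(X) = 98 (S(X) = -2 + (-5 - 5)² = -2 + (-10)² = -2 + 100 = 98)
P = 289/3 (P = 98 - 5/3 = 289/3 ≈ 96.333)
W(A, g) = 289*g/3
W(39, 21) + ((-14 - 8)*(-19))*710 = (289/3)*21 + ((-14 - 8)*(-19))*710 = 2023 - 22*(-19)*710 = 2023 + 418*710 = 2023 + 296780 = 298803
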